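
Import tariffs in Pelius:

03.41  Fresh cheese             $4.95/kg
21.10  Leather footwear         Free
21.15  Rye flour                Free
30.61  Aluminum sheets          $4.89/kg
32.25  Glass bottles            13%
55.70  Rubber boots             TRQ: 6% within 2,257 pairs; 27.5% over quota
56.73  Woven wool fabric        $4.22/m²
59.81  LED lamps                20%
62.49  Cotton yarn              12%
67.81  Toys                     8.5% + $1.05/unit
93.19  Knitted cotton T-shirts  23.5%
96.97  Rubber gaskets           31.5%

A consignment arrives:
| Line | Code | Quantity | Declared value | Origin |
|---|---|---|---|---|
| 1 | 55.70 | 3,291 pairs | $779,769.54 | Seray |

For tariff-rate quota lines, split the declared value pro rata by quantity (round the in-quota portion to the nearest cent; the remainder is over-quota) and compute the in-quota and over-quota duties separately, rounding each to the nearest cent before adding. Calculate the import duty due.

$99,460.30

Line 1 (55.70, Seray, 3,291 pairs, $779,769.54):
Code 55.70 is under a tariff-rate quota (threshold 2,257 pairs). In-quota: 2,257 pairs at 6%; over-quota: 1,034 pairs at 27.5%.
Pro-rata value split: in-quota = $779,769.54 × 2,257/3,291 = $534,773.58; over-quota = $779,769.54 − $534,773.58 = $244,995.96.
In-quota duty = $534,773.58 × 6% = $32,086.41. Over-quota duty = $244,995.96 × 27.5% = $67,373.89.
Line duty = $32,086.41 + $67,373.89 = $99,460.30.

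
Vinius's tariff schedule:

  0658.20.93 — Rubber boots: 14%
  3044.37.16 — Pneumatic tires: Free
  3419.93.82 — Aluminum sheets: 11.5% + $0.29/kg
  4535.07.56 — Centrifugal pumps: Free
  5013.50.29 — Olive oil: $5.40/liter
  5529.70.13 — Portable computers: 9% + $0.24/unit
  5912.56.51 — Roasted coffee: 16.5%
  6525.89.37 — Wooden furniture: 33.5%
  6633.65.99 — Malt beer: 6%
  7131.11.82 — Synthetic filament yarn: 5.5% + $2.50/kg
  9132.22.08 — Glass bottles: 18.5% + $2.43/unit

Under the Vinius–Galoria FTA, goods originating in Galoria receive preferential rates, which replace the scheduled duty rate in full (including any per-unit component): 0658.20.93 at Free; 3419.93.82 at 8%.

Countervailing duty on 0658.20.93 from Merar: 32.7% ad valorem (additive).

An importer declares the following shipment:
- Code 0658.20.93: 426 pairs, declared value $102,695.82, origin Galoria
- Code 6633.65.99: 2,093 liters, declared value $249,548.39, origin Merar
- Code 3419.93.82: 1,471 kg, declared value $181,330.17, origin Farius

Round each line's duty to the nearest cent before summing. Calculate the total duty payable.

$36,252.46

Line 1 (0658.20.93, Galoria, 426 pairs, $102,695.82):
Base rate for 0658.20.93 is 14%.
Origin Galoria qualifies under the Vinius–Galoria agreement and 0658.20.93 is covered: preferential rate Free applies instead.
The additional-duty order on 0658.20.93 targets Merar, not Galoria; it does not apply.
Duty = $102,695.82 × 0% = $0.00.
Line 2 (6633.65.99, Merar, 2,093 liters, $249,548.39):
Base rate for 6633.65.99 is 6%.
Duty = $249,548.39 × 6% = $14,972.90.
Line 3 (3419.93.82, Farius, 1,471 kg, $181,330.17):
Base rate for 3419.93.82 is 11.5% + $0.29/kg.
3419.93.82 has an FTA preferential rate, but origin Farius is not Galoria; base rate stands.
Duty = $181,330.17 × 11.5% + 1,471 × $0.29 = $21,279.56.
Total = $0.00 + $14,972.90 + $21,279.56 = $36,252.46.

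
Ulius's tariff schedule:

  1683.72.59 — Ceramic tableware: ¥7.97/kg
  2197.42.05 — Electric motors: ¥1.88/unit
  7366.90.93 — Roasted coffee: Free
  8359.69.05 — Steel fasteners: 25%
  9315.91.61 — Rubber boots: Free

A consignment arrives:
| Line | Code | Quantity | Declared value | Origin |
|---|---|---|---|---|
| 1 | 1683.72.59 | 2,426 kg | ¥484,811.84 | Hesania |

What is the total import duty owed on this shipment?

¥19,335.22

Line 1 (1683.72.59, Hesania, 2,426 kg, ¥484,811.84):
Base rate for 1683.72.59 is ¥7.97/kg.
Duty = 2,426 × ¥7.97 = ¥19,335.22.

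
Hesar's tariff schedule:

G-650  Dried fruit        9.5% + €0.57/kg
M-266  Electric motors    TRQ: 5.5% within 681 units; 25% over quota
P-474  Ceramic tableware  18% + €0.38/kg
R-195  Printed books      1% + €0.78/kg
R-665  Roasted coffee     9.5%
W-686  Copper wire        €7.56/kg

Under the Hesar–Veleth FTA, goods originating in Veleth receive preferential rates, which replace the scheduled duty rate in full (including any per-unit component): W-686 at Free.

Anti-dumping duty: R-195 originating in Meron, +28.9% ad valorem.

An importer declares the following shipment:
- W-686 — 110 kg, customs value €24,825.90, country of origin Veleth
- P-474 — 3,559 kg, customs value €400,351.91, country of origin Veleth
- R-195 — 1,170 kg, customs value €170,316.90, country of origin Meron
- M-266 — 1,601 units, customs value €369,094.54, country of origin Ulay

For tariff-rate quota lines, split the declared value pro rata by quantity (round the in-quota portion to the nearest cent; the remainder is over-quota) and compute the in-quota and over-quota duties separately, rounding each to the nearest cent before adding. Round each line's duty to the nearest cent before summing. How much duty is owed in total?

Line 1 (W-686, Veleth, 110 kg, €24,825.90):
Base rate for W-686 is €7.56/kg.
Origin Veleth qualifies under the Hesar–Veleth agreement and W-686 is covered: preferential rate Free applies instead.
Duty = €24,825.90 × 0% = €0.00.
Line 2 (P-474, Veleth, 3,559 kg, €400,351.91):
Base rate for P-474 is 18% + €0.38/kg.
Origin Veleth is the FTA partner but P-474 is not on the preference list; base rate stands.
Duty = €400,351.91 × 18% + 3,559 × €0.38 = €73,415.76.
Line 3 (R-195, Meron, 1,170 kg, €170,316.90):
Base rate for R-195 is 1% + €0.78/kg.
Additional duty on R-195 from Meron: +28.9%. Applied ad valorem rate: 1% + 28.9% = 29.9%.
Duty = €170,316.90 × 29.9% + 1,170 × €0.78 = €51,837.35.
Line 4 (M-266, Ulay, 1,601 units, €369,094.54):
Code M-266 is under a tariff-rate quota (threshold 681 units). In-quota: 681 units at 5.5%; over-quota: 920 units at 25%.
Pro-rata value split: in-quota = €369,094.54 × 681/1,601 = €156,997.74; over-quota = €369,094.54 − €156,997.74 = €212,096.80.
In-quota duty = €156,997.74 × 5.5% = €8,634.88. Over-quota duty = €212,096.80 × 25% = €53,024.20.
Line duty = €8,634.88 + €53,024.20 = €61,659.08.
Total = €0.00 + €73,415.76 + €51,837.35 + €61,659.08 = €186,912.19.

€186,912.19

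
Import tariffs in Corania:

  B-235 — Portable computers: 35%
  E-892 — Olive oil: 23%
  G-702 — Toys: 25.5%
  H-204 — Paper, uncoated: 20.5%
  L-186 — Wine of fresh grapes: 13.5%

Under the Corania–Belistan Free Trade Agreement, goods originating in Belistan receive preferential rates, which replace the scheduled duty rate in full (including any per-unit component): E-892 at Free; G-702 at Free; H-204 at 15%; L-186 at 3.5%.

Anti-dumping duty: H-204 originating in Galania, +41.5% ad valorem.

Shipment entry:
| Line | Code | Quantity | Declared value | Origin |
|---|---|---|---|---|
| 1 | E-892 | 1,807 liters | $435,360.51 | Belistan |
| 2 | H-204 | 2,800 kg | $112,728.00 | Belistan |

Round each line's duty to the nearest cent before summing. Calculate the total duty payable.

$16,909.20

Line 1 (E-892, Belistan, 1,807 liters, $435,360.51):
Base rate for E-892 is 23%.
Origin Belistan qualifies under the Corania–Belistan agreement and E-892 is covered: preferential rate Free applies instead.
Duty = $435,360.51 × 0% = $0.00.
Line 2 (H-204, Belistan, 2,800 kg, $112,728.00):
Base rate for H-204 is 20.5%.
Origin Belistan qualifies under the Corania–Belistan agreement and H-204 is covered: preferential rate 15% applies instead.
The additional-duty order on H-204 targets Galania, not Belistan; it does not apply.
Duty = $112,728.00 × 15% = $16,909.20.
Total = $0.00 + $16,909.20 = $16,909.20.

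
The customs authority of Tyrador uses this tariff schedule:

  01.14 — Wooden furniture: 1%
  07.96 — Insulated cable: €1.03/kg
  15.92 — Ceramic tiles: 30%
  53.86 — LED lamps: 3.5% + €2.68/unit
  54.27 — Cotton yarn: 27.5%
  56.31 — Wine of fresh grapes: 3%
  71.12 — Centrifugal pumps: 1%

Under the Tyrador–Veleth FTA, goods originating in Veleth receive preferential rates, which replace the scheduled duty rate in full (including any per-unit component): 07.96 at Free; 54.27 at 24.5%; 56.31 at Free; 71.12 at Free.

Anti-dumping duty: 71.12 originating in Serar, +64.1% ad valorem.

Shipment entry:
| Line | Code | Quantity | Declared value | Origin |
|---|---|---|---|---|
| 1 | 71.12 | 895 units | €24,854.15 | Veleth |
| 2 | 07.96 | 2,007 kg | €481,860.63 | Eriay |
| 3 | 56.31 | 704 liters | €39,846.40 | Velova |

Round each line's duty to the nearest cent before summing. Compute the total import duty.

€3,262.60

Line 1 (71.12, Veleth, 895 units, €24,854.15):
Base rate for 71.12 is 1%.
Origin Veleth qualifies under the Tyrador–Veleth agreement and 71.12 is covered: preferential rate Free applies instead.
The additional-duty order on 71.12 targets Serar, not Veleth; it does not apply.
Duty = €24,854.15 × 0% = €0.00.
Line 2 (07.96, Eriay, 2,007 kg, €481,860.63):
Base rate for 07.96 is €1.03/kg.
07.96 has an FTA preferential rate, but origin Eriay is not Veleth; base rate stands.
Duty = 2,007 × €1.03 = €2,067.21.
Line 3 (56.31, Velova, 704 liters, €39,846.40):
Base rate for 56.31 is 3%.
56.31 has an FTA preferential rate, but origin Velova is not Veleth; base rate stands.
Duty = €39,846.40 × 3% = €1,195.39.
Total = €0.00 + €2,067.21 + €1,195.39 = €3,262.60.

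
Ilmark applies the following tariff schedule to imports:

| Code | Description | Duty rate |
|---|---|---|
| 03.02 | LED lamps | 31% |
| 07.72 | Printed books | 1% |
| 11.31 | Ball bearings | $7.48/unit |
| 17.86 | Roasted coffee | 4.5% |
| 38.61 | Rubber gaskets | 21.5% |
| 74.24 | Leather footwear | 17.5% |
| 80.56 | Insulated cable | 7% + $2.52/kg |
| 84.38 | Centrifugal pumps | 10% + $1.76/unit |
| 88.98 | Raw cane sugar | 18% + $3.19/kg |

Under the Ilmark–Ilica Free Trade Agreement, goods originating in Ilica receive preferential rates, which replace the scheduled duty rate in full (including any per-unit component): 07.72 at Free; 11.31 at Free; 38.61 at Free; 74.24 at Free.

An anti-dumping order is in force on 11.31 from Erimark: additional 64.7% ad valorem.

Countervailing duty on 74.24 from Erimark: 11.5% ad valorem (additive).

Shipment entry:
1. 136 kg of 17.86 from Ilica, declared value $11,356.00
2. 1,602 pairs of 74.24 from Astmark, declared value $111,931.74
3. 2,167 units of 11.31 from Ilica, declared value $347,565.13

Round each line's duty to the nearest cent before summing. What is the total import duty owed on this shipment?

Line 1 (17.86, Ilica, 136 kg, $11,356.00):
Base rate for 17.86 is 4.5%.
Origin Ilica is the FTA partner but 17.86 is not on the preference list; base rate stands.
Duty = $11,356.00 × 4.5% = $511.02.
Line 2 (74.24, Astmark, 1,602 pairs, $111,931.74):
Base rate for 74.24 is 17.5%.
74.24 has an FTA preferential rate, but origin Astmark is not Ilica; base rate stands.
The additional-duty order on 74.24 targets Erimark, not Astmark; it does not apply.
Duty = $111,931.74 × 17.5% = $19,588.05.
Line 3 (11.31, Ilica, 2,167 units, $347,565.13):
Base rate for 11.31 is $7.48/unit.
Origin Ilica qualifies under the Ilmark–Ilica agreement and 11.31 is covered: preferential rate Free applies instead.
The additional-duty order on 11.31 targets Erimark, not Ilica; it does not apply.
Duty = $347,565.13 × 0% = $0.00.
Total = $511.02 + $19,588.05 + $0.00 = $20,099.07.

$20,099.07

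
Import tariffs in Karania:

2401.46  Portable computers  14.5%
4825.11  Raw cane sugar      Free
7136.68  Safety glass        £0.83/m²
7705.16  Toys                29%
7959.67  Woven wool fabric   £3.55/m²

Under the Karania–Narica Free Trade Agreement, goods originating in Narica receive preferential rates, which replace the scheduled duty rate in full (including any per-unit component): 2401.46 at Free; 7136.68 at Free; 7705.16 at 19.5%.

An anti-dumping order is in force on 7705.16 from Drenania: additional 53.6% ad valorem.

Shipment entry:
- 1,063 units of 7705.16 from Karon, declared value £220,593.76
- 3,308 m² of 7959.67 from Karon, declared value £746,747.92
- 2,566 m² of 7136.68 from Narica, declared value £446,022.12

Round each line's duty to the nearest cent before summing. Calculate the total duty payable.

Line 1 (7705.16, Karon, 1,063 units, £220,593.76):
Base rate for 7705.16 is 29%.
7705.16 has an FTA preferential rate, but origin Karon is not Narica; base rate stands.
The additional-duty order on 7705.16 targets Drenania, not Karon; it does not apply.
Duty = £220,593.76 × 29% = £63,972.19.
Line 2 (7959.67, Karon, 3,308 m², £746,747.92):
Base rate for 7959.67 is £3.55/m².
Duty = 3,308 × £3.55 = £11,743.40.
Line 3 (7136.68, Narica, 2,566 m², £446,022.12):
Base rate for 7136.68 is £0.83/m².
Origin Narica qualifies under the Karania–Narica agreement and 7136.68 is covered: preferential rate Free applies instead.
Duty = £446,022.12 × 0% = £0.00.
Total = £63,972.19 + £11,743.40 + £0.00 = £75,715.59.

£75,715.59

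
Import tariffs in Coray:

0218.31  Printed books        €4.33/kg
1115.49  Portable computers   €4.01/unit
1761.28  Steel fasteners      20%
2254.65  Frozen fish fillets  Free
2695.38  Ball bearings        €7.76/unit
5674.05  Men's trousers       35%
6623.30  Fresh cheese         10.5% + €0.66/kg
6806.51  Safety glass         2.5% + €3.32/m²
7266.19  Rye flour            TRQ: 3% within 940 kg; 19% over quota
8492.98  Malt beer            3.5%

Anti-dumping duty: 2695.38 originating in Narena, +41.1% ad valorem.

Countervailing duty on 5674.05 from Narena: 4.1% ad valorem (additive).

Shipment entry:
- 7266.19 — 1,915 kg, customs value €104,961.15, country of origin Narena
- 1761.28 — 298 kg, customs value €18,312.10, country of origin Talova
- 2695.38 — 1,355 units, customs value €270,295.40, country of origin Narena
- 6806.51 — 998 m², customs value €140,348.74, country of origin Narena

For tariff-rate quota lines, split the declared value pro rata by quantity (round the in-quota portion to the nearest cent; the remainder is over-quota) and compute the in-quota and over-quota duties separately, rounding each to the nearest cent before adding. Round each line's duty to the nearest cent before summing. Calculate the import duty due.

Line 1 (7266.19, Narena, 1,915 kg, €104,961.15):
Code 7266.19 is under a tariff-rate quota (threshold 940 kg). In-quota: 940 kg at 3%; over-quota: 975 kg at 19%.
Pro-rata value split: in-quota = €104,961.15 × 940/1,915 = €51,521.40; over-quota = €104,961.15 − €51,521.40 = €53,439.75.
In-quota duty = €51,521.40 × 3% = €1,545.64. Over-quota duty = €53,439.75 × 19% = €10,153.55.
Line duty = €1,545.64 + €10,153.55 = €11,699.19.
Line 2 (1761.28, Talova, 298 kg, €18,312.10):
Base rate for 1761.28 is 20%.
Duty = €18,312.10 × 20% = €3,662.42.
Line 3 (2695.38, Narena, 1,355 units, €270,295.40):
Base rate for 2695.38 is €7.76/unit.
Additional duty on 2695.38 from Narena: +41.1% ad valorem. Applied ad valorem rate = 41.1%.
Duty = €270,295.40 × 41.1% + 1,355 × €7.76 = €121,606.21.
Line 4 (6806.51, Narena, 998 m², €140,348.74):
Base rate for 6806.51 is 2.5% + €3.32/m².
Duty = €140,348.74 × 2.5% + 998 × €3.32 = €6,822.08.
Total = €11,699.19 + €3,662.42 + €121,606.21 + €6,822.08 = €143,789.90.

€143,789.90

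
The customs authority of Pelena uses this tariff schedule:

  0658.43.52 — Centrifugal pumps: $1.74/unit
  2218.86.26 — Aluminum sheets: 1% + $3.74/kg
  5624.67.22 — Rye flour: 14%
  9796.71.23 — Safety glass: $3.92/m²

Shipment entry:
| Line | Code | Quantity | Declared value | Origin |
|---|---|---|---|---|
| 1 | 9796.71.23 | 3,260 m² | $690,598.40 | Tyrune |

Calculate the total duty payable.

Line 1 (9796.71.23, Tyrune, 3,260 m², $690,598.40):
Base rate for 9796.71.23 is $3.92/m².
Duty = 3,260 × $3.92 = $12,779.20.

$12,779.20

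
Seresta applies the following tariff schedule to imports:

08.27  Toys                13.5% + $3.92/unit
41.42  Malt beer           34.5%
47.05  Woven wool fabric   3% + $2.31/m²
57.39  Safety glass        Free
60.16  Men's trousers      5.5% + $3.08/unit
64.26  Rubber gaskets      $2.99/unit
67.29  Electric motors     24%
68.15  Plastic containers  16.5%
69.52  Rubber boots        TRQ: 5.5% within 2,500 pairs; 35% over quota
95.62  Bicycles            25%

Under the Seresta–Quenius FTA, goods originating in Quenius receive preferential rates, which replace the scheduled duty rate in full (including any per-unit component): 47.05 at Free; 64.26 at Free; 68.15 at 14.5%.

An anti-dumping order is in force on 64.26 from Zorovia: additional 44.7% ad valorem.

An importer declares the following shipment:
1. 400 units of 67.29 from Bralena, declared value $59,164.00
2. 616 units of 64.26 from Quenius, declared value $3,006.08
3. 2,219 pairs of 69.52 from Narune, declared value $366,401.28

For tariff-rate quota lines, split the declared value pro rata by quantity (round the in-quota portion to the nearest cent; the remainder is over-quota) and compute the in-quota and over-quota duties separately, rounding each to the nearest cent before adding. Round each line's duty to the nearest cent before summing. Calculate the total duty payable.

Line 1 (67.29, Bralena, 400 units, $59,164.00):
Base rate for 67.29 is 24%.
Duty = $59,164.00 × 24% = $14,199.36.
Line 2 (64.26, Quenius, 616 units, $3,006.08):
Base rate for 64.26 is $2.99/unit.
Origin Quenius qualifies under the Seresta–Quenius agreement and 64.26 is covered: preferential rate Free applies instead.
The additional-duty order on 64.26 targets Zorovia, not Quenius; it does not apply.
Duty = $3,006.08 × 0% = $0.00.
Line 3 (69.52, Narune, 2,219 pairs, $366,401.28):
Code 69.52 is under a tariff-rate quota (threshold 2,500 pairs). Quantity 2,219 pairs is within the quota, so the in-quota rate 5.5% applies to the full value.
Duty = $366,401.28 × 5.5% = $20,152.07.
Total = $14,199.36 + $0.00 + $20,152.07 = $34,351.43.

$34,351.43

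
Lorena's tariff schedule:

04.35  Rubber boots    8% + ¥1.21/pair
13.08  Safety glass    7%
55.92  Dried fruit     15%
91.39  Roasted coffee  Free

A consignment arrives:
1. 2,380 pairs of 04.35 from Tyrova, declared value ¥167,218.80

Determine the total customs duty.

¥16,257.30

Line 1 (04.35, Tyrova, 2,380 pairs, ¥167,218.80):
Base rate for 04.35 is 8% + ¥1.21/pair.
Duty = ¥167,218.80 × 8% + 2,380 × ¥1.21 = ¥16,257.30.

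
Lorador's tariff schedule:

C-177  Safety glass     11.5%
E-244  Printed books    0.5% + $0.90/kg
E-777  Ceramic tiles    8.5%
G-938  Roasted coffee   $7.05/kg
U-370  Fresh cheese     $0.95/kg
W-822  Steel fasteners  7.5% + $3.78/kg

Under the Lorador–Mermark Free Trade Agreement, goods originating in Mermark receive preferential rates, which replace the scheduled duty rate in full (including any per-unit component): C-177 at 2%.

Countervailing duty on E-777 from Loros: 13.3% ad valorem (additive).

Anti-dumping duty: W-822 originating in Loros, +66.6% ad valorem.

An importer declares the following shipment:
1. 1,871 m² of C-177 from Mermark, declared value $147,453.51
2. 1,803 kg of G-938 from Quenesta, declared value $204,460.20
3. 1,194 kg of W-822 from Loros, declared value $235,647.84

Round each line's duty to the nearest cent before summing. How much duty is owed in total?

Line 1 (C-177, Mermark, 1,871 m², $147,453.51):
Base rate for C-177 is 11.5%.
Origin Mermark qualifies under the Lorador–Mermark agreement and C-177 is covered: preferential rate 2% applies instead.
Duty = $147,453.51 × 2% = $2,949.07.
Line 2 (G-938, Quenesta, 1,803 kg, $204,460.20):
Base rate for G-938 is $7.05/kg.
Duty = 1,803 × $7.05 = $12,711.15.
Line 3 (W-822, Loros, 1,194 kg, $235,647.84):
Base rate for W-822 is 7.5% + $3.78/kg.
Additional duty on W-822 from Loros: +66.6%. Applied ad valorem rate: 7.5% + 66.6% = 74.1%.
Duty = $235,647.84 × 74.1% + 1,194 × $3.78 = $179,128.37.
Total = $2,949.07 + $12,711.15 + $179,128.37 = $194,788.59.

$194,788.59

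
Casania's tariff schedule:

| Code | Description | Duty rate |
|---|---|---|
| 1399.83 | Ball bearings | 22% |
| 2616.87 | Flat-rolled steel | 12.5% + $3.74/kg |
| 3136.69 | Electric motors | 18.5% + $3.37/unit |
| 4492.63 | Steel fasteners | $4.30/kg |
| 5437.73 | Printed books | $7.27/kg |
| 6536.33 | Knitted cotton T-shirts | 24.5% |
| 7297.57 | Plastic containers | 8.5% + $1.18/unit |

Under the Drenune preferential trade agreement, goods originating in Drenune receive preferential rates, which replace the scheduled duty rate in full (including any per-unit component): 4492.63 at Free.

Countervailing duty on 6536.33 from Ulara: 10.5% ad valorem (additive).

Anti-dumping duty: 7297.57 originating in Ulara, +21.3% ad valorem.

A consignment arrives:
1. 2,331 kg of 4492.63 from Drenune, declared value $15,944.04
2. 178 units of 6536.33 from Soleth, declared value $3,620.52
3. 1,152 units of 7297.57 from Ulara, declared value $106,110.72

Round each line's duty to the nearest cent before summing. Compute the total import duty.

Line 1 (4492.63, Drenune, 2,331 kg, $15,944.04):
Base rate for 4492.63 is $4.30/kg.
Origin Drenune qualifies under the Casania–Drenune agreement and 4492.63 is covered: preferential rate Free applies instead.
Duty = $15,944.04 × 0% = $0.00.
Line 2 (6536.33, Soleth, 178 units, $3,620.52):
Base rate for 6536.33 is 24.5%.
The additional-duty order on 6536.33 targets Ulara, not Soleth; it does not apply.
Duty = $3,620.52 × 24.5% = $887.03.
Line 3 (7297.57, Ulara, 1,152 units, $106,110.72):
Base rate for 7297.57 is 8.5% + $1.18/unit.
Additional duty on 7297.57 from Ulara: +21.3%. Applied ad valorem rate: 8.5% + 21.3% = 29.8%.
Duty = $106,110.72 × 29.8% + 1,152 × $1.18 = $32,980.35.
Total = $0.00 + $887.03 + $32,980.35 = $33,867.38.

$33,867.38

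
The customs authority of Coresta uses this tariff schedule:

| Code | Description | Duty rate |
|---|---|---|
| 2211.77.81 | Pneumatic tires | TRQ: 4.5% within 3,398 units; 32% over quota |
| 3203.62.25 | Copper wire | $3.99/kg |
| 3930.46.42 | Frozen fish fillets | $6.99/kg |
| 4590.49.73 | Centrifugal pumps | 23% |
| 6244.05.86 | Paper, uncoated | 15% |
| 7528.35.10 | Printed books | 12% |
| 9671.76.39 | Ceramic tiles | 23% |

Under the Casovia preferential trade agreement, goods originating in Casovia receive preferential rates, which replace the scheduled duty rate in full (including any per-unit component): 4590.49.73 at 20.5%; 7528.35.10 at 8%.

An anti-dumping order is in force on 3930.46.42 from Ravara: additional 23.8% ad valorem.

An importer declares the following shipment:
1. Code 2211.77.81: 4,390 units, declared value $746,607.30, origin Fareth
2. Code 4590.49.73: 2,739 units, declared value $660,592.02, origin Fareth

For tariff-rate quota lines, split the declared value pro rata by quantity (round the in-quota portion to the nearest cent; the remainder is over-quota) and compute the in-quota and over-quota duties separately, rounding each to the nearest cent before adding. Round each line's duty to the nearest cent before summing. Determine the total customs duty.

Line 1 (2211.77.81, Fareth, 4,390 units, $746,607.30):
Code 2211.77.81 is under a tariff-rate quota (threshold 3,398 units). In-quota: 3,398 units at 4.5%; over-quota: 992 units at 32%.
Pro-rata value split: in-quota = $746,607.30 × 3,398/4,390 = $577,897.86; over-quota = $746,607.30 − $577,897.86 = $168,709.44.
In-quota duty = $577,897.86 × 4.5% = $26,005.40. Over-quota duty = $168,709.44 × 32% = $53,987.02.
Line duty = $26,005.40 + $53,987.02 = $79,992.42.
Line 2 (4590.49.73, Fareth, 2,739 units, $660,592.02):
Base rate for 4590.49.73 is 23%.
4590.49.73 has an FTA preferential rate, but origin Fareth is not Casovia; base rate stands.
Duty = $660,592.02 × 23% = $151,936.16.
Total = $79,992.42 + $151,936.16 = $231,928.58.

$231,928.58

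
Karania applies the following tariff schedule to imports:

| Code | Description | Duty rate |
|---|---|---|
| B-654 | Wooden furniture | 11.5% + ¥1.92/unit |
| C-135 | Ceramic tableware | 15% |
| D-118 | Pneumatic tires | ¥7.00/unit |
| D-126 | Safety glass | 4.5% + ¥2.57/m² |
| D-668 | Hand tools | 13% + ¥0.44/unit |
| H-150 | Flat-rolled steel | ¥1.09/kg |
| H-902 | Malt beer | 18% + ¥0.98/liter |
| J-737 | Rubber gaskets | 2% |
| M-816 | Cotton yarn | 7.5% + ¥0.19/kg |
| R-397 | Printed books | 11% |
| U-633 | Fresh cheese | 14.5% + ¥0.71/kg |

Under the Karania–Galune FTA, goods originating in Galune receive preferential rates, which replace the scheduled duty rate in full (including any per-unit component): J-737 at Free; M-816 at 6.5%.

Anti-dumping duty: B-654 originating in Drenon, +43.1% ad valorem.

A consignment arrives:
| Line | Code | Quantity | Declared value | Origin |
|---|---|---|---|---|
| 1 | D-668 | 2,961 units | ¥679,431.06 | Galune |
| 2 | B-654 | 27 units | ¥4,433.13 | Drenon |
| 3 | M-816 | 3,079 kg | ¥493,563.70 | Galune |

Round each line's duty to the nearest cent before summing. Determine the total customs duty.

¥124,182.85

Line 1 (D-668, Galune, 2,961 units, ¥679,431.06):
Base rate for D-668 is 13% + ¥0.44/unit.
Origin Galune is the FTA partner but D-668 is not on the preference list; base rate stands.
Duty = ¥679,431.06 × 13% + 2,961 × ¥0.44 = ¥89,628.88.
Line 2 (B-654, Drenon, 27 units, ¥4,433.13):
Base rate for B-654 is 11.5% + ¥1.92/unit.
Additional duty on B-654 from Drenon: +43.1%. Applied ad valorem rate: 11.5% + 43.1% = 54.6%.
Duty = ¥4,433.13 × 54.6% + 27 × ¥1.92 = ¥2,472.33.
Line 3 (M-816, Galune, 3,079 kg, ¥493,563.70):
Base rate for M-816 is 7.5% + ¥0.19/kg.
Origin Galune qualifies under the Karania–Galune agreement and M-816 is covered: preferential rate 6.5% applies instead.
Duty = ¥493,563.70 × 6.5% = ¥32,081.64.
Total = ¥89,628.88 + ¥2,472.33 + ¥32,081.64 = ¥124,182.85.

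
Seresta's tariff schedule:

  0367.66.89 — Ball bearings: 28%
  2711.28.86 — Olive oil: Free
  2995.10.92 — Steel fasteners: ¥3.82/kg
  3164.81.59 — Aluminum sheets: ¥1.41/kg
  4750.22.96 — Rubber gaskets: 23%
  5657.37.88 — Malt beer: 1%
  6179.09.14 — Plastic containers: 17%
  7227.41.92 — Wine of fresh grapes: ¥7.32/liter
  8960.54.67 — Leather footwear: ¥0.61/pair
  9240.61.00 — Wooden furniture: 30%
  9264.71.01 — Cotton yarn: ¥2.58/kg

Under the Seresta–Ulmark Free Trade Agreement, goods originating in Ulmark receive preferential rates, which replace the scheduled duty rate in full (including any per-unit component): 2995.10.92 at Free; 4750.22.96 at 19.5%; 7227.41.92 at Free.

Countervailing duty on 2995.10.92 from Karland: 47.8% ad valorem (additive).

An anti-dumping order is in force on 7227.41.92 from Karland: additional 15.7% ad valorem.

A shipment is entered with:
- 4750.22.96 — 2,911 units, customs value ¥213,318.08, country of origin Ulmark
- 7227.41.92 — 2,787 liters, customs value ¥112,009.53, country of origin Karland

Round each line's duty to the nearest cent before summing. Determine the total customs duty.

Line 1 (4750.22.96, Ulmark, 2,911 units, ¥213,318.08):
Base rate for 4750.22.96 is 23%.
Origin Ulmark qualifies under the Seresta–Ulmark agreement and 4750.22.96 is covered: preferential rate 19.5% applies instead.
Duty = ¥213,318.08 × 19.5% = ¥41,597.03.
Line 2 (7227.41.92, Karland, 2,787 liters, ¥112,009.53):
Base rate for 7227.41.92 is ¥7.32/liter.
7227.41.92 has an FTA preferential rate, but origin Karland is not Ulmark; base rate stands.
Additional duty on 7227.41.92 from Karland: +15.7% ad valorem. Applied ad valorem rate = 15.7%.
Duty = ¥112,009.53 × 15.7% + 2,787 × ¥7.32 = ¥37,986.34.
Total = ¥41,597.03 + ¥37,986.34 = ¥79,583.37.

¥79,583.37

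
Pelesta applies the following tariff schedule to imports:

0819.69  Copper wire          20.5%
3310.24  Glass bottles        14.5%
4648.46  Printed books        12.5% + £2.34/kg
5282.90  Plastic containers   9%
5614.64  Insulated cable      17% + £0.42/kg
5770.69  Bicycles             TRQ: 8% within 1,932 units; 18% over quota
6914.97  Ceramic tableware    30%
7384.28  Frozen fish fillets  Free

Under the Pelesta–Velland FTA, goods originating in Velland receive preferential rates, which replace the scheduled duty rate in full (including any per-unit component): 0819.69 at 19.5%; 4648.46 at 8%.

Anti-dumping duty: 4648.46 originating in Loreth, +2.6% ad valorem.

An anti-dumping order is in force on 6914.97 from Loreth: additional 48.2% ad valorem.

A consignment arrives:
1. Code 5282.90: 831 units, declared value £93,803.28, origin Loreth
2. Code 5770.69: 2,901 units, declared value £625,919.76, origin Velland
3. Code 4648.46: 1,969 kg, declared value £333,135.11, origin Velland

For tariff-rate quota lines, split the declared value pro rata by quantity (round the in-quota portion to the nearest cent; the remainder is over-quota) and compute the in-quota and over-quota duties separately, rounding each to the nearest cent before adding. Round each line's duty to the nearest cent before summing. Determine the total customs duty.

Line 1 (5282.90, Loreth, 831 units, £93,803.28):
Base rate for 5282.90 is 9%.
Duty = £93,803.28 × 9% = £8,442.30.
Line 2 (5770.69, Velland, 2,901 units, £625,919.76):
Code 5770.69 is under a tariff-rate quota (threshold 1,932 units). In-quota: 1,932 units at 8%; over-quota: 969 units at 18%.
Pro-rata value split: in-quota = £625,919.76 × 1,932/2,901 = £416,848.32; over-quota = £625,919.76 − £416,848.32 = £209,071.44.
In-quota duty = £416,848.32 × 8% = £33,347.87. Over-quota duty = £209,071.44 × 18% = £37,632.86.
Line duty = £33,347.87 + £37,632.86 = £70,980.73.
Line 3 (4648.46, Velland, 1,969 kg, £333,135.11):
Base rate for 4648.46 is 12.5% + £2.34/kg.
Origin Velland qualifies under the Pelesta–Velland agreement and 4648.46 is covered: preferential rate 8% applies instead.
The additional-duty order on 4648.46 targets Loreth, not Velland; it does not apply.
Duty = £333,135.11 × 8% = £26,650.81.
Total = £8,442.30 + £70,980.73 + £26,650.81 = £106,073.84.

£106,073.84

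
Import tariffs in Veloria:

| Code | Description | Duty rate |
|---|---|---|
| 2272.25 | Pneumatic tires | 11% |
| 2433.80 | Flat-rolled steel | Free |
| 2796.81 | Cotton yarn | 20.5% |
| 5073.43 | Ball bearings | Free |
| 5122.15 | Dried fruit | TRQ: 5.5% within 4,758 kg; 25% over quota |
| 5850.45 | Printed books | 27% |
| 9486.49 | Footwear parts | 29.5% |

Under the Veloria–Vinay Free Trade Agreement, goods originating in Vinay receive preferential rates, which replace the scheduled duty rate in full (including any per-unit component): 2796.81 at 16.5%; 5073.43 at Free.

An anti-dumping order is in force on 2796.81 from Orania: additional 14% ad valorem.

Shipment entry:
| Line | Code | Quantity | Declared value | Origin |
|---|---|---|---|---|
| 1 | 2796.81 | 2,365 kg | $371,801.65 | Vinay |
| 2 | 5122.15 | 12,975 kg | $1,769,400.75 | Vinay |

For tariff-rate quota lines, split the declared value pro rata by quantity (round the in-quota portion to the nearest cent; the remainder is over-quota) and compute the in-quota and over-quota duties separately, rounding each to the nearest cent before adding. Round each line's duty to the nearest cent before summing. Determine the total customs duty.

$377,172.01

Line 1 (2796.81, Vinay, 2,365 kg, $371,801.65):
Base rate for 2796.81 is 20.5%.
Origin Vinay qualifies under the Veloria–Vinay agreement and 2796.81 is covered: preferential rate 16.5% applies instead.
The additional-duty order on 2796.81 targets Orania, not Vinay; it does not apply.
Duty = $371,801.65 × 16.5% = $61,347.27.
Line 2 (5122.15, Vinay, 12,975 kg, $1,769,400.75):
Code 5122.15 is under a tariff-rate quota (threshold 4,758 kg). In-quota: 4,758 kg at 5.5%; over-quota: 8,217 kg at 25%.
Pro-rata value split: in-quota = $1,769,400.75 × 4,758/12,975 = $648,848.46; over-quota = $1,769,400.75 − $648,848.46 = $1,120,552.29.
In-quota duty = $648,848.46 × 5.5% = $35,686.67. Over-quota duty = $1,120,552.29 × 25% = $280,138.07.
Line duty = $35,686.67 + $280,138.07 = $315,824.74.
Total = $61,347.27 + $315,824.74 = $377,172.01.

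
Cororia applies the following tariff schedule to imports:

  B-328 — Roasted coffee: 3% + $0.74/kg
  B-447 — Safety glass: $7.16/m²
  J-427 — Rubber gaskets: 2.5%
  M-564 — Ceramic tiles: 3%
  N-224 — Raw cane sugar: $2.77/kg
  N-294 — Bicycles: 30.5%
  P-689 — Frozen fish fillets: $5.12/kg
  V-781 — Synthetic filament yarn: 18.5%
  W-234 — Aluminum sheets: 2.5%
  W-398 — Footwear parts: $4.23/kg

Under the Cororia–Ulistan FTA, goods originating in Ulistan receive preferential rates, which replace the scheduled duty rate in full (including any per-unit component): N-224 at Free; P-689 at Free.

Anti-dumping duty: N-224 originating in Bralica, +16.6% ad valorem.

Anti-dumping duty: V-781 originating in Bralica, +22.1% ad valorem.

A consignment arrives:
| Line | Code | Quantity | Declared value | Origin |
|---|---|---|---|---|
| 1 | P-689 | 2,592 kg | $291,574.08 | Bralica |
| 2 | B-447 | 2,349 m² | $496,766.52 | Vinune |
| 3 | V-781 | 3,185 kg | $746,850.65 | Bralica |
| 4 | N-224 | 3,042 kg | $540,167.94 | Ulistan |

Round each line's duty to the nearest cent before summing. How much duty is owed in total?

$333,311.24

Line 1 (P-689, Bralica, 2,592 kg, $291,574.08):
Base rate for P-689 is $5.12/kg.
P-689 has an FTA preferential rate, but origin Bralica is not Ulistan; base rate stands.
Duty = 2,592 × $5.12 = $13,271.04.
Line 2 (B-447, Vinune, 2,349 m², $496,766.52):
Base rate for B-447 is $7.16/m².
Duty = 2,349 × $7.16 = $16,818.84.
Line 3 (V-781, Bralica, 3,185 kg, $746,850.65):
Base rate for V-781 is 18.5%.
Additional duty on V-781 from Bralica: +22.1%. Applied ad valorem rate: 18.5% + 22.1% = 40.6%.
Duty = $746,850.65 × 40.6% = $303,221.36.
Line 4 (N-224, Ulistan, 3,042 kg, $540,167.94):
Base rate for N-224 is $2.77/kg.
Origin Ulistan qualifies under the Cororia–Ulistan agreement and N-224 is covered: preferential rate Free applies instead.
The additional-duty order on N-224 targets Bralica, not Ulistan; it does not apply.
Duty = $540,167.94 × 0% = $0.00.
Total = $13,271.04 + $16,818.84 + $303,221.36 + $0.00 = $333,311.24.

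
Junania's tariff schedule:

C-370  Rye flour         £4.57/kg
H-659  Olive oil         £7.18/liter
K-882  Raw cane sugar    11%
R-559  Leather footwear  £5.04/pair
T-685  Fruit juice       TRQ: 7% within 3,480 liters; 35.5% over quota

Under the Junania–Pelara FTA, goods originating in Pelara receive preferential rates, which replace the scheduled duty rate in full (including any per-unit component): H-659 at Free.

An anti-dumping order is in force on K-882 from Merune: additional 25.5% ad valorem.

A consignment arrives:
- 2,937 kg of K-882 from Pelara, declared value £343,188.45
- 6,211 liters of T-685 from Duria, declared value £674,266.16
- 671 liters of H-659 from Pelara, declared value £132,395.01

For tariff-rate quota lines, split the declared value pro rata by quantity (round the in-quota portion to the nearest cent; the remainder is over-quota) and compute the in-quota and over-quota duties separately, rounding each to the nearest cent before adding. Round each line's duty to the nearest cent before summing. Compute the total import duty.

Line 1 (K-882, Pelara, 2,937 kg, £343,188.45):
Base rate for K-882 is 11%.
Origin Pelara is the FTA partner but K-882 is not on the preference list; base rate stands.
The additional-duty order on K-882 targets Merune, not Pelara; it does not apply.
Duty = £343,188.45 × 11% = £37,750.73.
Line 2 (T-685, Duria, 6,211 liters, £674,266.16):
Code T-685 is under a tariff-rate quota (threshold 3,480 liters). In-quota: 3,480 liters at 7%; over-quota: 2,731 liters at 35.5%.
Pro-rata value split: in-quota = £674,266.16 × 3,480/6,211 = £377,788.80; over-quota = £674,266.16 − £377,788.80 = £296,477.36.
In-quota duty = £377,788.80 × 7% = £26,445.22. Over-quota duty = £296,477.36 × 35.5% = £105,249.46.
Line duty = £26,445.22 + £105,249.46 = £131,694.68.
Line 3 (H-659, Pelara, 671 liters, £132,395.01):
Base rate for H-659 is £7.18/liter.
Origin Pelara qualifies under the Junania–Pelara agreement and H-659 is covered: preferential rate Free applies instead.
Duty = £132,395.01 × 0% = £0.00.
Total = £37,750.73 + £131,694.68 + £0.00 = £169,445.41.

£169,445.41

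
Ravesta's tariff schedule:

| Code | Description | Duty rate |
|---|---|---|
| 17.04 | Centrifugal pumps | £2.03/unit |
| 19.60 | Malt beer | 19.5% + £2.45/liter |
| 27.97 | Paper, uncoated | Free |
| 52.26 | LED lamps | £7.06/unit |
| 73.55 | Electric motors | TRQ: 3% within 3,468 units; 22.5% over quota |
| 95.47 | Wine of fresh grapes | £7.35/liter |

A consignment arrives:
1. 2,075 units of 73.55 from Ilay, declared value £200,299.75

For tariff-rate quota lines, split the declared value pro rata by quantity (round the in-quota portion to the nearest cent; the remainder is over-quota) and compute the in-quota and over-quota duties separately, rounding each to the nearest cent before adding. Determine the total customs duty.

Line 1 (73.55, Ilay, 2,075 units, £200,299.75):
Code 73.55 is under a tariff-rate quota (threshold 3,468 units). Quantity 2,075 units is within the quota, so the in-quota rate 3% applies to the full value.
Duty = £200,299.75 × 3% = £6,008.99.

£6,008.99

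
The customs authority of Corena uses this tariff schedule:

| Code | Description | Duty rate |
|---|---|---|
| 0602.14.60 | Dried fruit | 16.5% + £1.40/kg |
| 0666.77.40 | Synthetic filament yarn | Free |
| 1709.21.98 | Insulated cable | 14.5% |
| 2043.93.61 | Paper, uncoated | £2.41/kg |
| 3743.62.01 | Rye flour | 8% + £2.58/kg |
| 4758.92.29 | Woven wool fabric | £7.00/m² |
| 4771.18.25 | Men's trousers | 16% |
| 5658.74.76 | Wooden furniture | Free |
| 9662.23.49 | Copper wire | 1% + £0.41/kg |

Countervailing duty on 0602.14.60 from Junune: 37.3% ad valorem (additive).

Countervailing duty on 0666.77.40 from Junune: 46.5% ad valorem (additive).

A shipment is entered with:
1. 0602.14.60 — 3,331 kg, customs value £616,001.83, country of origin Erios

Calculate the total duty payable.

£106,303.70

Line 1 (0602.14.60, Erios, 3,331 kg, £616,001.83):
Base rate for 0602.14.60 is 16.5% + £1.40/kg.
The additional-duty order on 0602.14.60 targets Junune, not Erios; it does not apply.
Duty = £616,001.83 × 16.5% + 3,331 × £1.40 = £106,303.70.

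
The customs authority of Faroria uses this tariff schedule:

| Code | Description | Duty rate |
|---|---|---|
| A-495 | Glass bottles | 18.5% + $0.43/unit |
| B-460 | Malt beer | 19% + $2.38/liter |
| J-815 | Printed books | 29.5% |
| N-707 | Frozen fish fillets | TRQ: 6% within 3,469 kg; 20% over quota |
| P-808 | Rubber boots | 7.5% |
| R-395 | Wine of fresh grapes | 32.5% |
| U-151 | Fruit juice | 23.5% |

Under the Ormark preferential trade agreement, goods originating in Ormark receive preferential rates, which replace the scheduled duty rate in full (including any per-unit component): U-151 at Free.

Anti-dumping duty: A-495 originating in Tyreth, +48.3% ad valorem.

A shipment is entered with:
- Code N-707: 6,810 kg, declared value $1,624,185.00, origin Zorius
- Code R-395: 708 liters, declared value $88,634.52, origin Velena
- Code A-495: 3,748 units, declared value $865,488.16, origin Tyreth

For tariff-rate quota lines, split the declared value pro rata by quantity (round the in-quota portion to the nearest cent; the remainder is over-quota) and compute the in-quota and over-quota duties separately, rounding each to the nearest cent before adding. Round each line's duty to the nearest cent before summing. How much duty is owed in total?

Line 1 (N-707, Zorius, 6,810 kg, $1,624,185.00):
Code N-707 is under a tariff-rate quota (threshold 3,469 kg). In-quota: 3,469 kg at 6%; over-quota: 3,341 kg at 20%.
Pro-rata value split: in-quota = $1,624,185.00 × 3,469/6,810 = $827,356.50; over-quota = $1,624,185.00 − $827,356.50 = $796,828.50.
In-quota duty = $827,356.50 × 6% = $49,641.39. Over-quota duty = $796,828.50 × 20% = $159,365.70.
Line duty = $49,641.39 + $159,365.70 = $209,007.09.
Line 2 (R-395, Velena, 708 liters, $88,634.52):
Base rate for R-395 is 32.5%.
Duty = $88,634.52 × 32.5% = $28,806.22.
Line 3 (A-495, Tyreth, 3,748 units, $865,488.16):
Base rate for A-495 is 18.5% + $0.43/unit.
Additional duty on A-495 from Tyreth: +48.3%. Applied ad valorem rate: 18.5% + 48.3% = 66.8%.
Duty = $865,488.16 × 66.8% + 3,748 × $0.43 = $579,757.73.
Total = $209,007.09 + $28,806.22 + $579,757.73 = $817,571.04.

$817,571.04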